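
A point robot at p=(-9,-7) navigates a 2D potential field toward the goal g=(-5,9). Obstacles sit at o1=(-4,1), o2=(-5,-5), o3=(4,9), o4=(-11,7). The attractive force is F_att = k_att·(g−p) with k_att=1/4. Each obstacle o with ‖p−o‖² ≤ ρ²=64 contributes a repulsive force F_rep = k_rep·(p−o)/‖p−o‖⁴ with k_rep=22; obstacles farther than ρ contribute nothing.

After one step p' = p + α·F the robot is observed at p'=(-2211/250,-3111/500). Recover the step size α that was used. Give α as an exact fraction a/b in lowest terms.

α = 1/5

F_att = 1/4·(g−p) = 1/4·(4,16) = (1.0000,4.0000)
o1: d²=89 > ρ²=64 → inactive
o2: d²=20 ≤ ρ²=64; F_rep = 22·(-4,-2)/20² = (-0.2200,-0.1100)
o3: d²=425 > ρ²=64 → inactive
o4: d²=200 > ρ²=64 → inactive
F = F_att + ΣF_rep = (0.7800,3.8900)
Δp = p'−p = (0.1560,0.7780); α = Δx/Fx = (39/250) / (39/50) = 1/5
check: Δy/Fy = (389/500) / (389/100) = 1/5 ✓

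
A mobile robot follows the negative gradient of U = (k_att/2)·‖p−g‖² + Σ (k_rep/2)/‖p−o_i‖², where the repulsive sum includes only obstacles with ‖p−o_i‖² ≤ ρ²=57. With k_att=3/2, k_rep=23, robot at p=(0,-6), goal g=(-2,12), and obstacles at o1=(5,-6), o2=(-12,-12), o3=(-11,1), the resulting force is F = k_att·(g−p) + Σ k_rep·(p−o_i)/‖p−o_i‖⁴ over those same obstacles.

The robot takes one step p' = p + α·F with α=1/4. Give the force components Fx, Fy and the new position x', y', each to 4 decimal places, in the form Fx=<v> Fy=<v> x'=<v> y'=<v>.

Fx=-3.1840 Fy=27.0000 x'=-0.7960 y'=0.7500

F_att = 3/2·(g−p) = 3/2·(-2,18) = (-3.0000,27.0000)
o1: d²=25 ≤ ρ²=57; F_rep = 23·(-5,0)/25² = (-0.1840,0.0000)
o2: d²=180 > ρ²=57 → inactive
o3: d²=170 > ρ²=57 → inactive
F = F_att + ΣF_rep = (-3.1840,27.0000)
p' = p + 1/4·F = (-0.7960,0.7500)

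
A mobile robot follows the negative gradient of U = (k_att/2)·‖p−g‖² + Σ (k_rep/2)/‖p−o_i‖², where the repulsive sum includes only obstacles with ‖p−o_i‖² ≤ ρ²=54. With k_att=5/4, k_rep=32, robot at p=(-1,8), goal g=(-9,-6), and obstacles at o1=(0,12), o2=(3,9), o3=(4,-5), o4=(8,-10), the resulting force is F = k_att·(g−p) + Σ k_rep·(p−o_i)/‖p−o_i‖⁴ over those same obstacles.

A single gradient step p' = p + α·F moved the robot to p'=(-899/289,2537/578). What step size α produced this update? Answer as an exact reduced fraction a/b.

α = 1/5

F_att = 5/4·(g−p) = 5/4·(-8,-14) = (-10.0000,-17.5000)
o1: d²=17 ≤ ρ²=54; F_rep = 32·(-1,-4)/17² = (-0.1107,-0.4429)
o2: d²=17 ≤ ρ²=54; F_rep = 32·(-4,-1)/17² = (-0.4429,-0.1107)
o3: d²=194 > ρ²=54 → inactive
o4: d²=405 > ρ²=54 → inactive
F = F_att + ΣF_rep = (-10.5536,-18.0536)
Δp = p'−p = (-2.1107,-3.6107); α = Δx/Fx = (-610/289) / (-3050/289) = 1/5
check: Δy/Fy = (-2087/578) / (-10435/578) = 1/5 ✓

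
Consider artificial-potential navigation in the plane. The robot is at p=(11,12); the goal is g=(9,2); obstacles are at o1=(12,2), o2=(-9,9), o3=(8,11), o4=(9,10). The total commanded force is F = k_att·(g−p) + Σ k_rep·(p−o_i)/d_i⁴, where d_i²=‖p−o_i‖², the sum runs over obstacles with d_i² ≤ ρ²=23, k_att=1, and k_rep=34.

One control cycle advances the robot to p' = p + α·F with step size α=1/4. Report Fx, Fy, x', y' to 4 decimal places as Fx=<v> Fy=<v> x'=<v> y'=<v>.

Fx=0.0825 Fy=-8.5975 x'=11.0206 y'=9.8506

F_att = 1·(g−p) = 1·(-2,-10) = (-2.0000,-10.0000)
o1: d²=101 > ρ²=23 → inactive
o2: d²=409 > ρ²=23 → inactive
o3: d²=10 ≤ ρ²=23; F_rep = 34·(3,1)/10² = (1.0200,0.3400)
o4: d²=8 ≤ ρ²=23; F_rep = 34·(2,2)/8² = (1.0625,1.0625)
F = F_att + ΣF_rep = (0.0825,-8.5975)
p' = p + 1/4·F = (11.0206,9.8506)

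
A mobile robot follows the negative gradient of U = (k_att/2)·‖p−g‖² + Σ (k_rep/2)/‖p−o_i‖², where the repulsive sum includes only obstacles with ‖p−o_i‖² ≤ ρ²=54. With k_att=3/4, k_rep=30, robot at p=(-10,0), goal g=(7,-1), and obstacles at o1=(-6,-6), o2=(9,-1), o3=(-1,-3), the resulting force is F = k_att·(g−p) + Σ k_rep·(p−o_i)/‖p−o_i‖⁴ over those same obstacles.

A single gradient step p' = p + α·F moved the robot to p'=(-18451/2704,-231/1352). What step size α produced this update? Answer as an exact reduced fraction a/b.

F_att = 3/4·(g−p) = 3/4·(17,-1) = (12.7500,-0.7500)
o1: d²=52 ≤ ρ²=54; F_rep = 30·(-4,6)/52² = (-0.0444,0.0666)
o2: d²=362 > ρ²=54 → inactive
o3: d²=90 > ρ²=54 → inactive
F = F_att + ΣF_rep = (12.7056,-0.6834)
Δp = p'−p = (3.1764,-0.1709); α = Δx/Fx = (8589/2704) / (8589/676) = 1/4
check: Δy/Fy = (-231/1352) / (-231/338) = 1/4 ✓

α = 1/4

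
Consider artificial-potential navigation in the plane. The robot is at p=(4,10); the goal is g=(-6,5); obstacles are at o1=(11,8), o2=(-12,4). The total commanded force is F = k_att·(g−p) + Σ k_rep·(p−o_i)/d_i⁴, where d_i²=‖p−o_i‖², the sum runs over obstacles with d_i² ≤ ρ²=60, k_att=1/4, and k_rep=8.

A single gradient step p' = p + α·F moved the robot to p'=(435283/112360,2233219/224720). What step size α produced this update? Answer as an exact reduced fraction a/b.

F_att = 1/4·(g−p) = 1/4·(-10,-5) = (-2.5000,-1.2500)
o1: d²=53 ≤ ρ²=60; F_rep = 8·(-7,2)/53² = (-0.0199,0.0057)
o2: d²=292 > ρ²=60 → inactive
F = F_att + ΣF_rep = (-2.5199,-1.2443)
Δp = p'−p = (-0.1260,-0.0622); α = Δx/Fx = (-14157/112360) / (-14157/5618) = 1/20
check: Δy/Fy = (-13981/224720) / (-13981/11236) = 1/20 ✓

α = 1/20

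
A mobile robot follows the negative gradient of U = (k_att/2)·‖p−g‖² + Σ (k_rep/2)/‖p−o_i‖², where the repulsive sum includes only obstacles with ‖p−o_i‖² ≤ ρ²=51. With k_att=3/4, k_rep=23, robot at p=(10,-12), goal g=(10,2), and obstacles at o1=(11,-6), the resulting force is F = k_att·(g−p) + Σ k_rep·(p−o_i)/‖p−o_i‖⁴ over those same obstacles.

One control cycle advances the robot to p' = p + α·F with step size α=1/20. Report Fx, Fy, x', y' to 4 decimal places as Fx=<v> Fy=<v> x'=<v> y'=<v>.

Fx=-0.0168 Fy=10.3992 x'=9.9992 y'=-11.4800

F_att = 3/4·(g−p) = 3/4·(0,14) = (0.0000,10.5000)
o1: d²=37 ≤ ρ²=51; F_rep = 23·(-1,-6)/37² = (-0.0168,-0.1008)
F = F_att + ΣF_rep = (-0.0168,10.3992)
p' = p + 1/20·F = (9.9992,-11.4800)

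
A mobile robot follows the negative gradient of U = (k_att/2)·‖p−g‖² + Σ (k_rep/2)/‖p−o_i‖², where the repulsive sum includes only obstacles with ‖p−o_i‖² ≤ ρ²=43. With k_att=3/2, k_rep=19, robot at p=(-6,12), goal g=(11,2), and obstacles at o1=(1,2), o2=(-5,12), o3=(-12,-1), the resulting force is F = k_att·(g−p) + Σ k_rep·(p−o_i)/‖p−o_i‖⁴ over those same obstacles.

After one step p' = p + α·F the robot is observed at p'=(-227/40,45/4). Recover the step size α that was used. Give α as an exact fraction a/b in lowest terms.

F_att = 3/2·(g−p) = 3/2·(17,-10) = (25.5000,-15.0000)
o1: d²=149 > ρ²=43 → inactive
o2: d²=1 ≤ ρ²=43; F_rep = 19·(-1,0)/1² = (-19.0000,0.0000)
o3: d²=205 > ρ²=43 → inactive
F = F_att + ΣF_rep = (6.5000,-15.0000)
Δp = p'−p = (0.3250,-0.7500); α = Δx/Fx = (13/40) / (13/2) = 1/20
check: Δy/Fy = (-3/4) / (-15) = 1/20 ✓

α = 1/20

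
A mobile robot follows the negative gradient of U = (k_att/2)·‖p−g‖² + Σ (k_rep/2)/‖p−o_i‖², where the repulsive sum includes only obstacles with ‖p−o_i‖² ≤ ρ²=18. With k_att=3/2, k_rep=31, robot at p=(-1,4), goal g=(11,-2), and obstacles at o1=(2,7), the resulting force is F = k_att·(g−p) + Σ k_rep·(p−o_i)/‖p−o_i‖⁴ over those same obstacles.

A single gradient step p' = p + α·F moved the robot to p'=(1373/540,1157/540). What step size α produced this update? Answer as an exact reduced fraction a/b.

α = 1/5

F_att = 3/2·(g−p) = 3/2·(12,-6) = (18.0000,-9.0000)
o1: d²=18 ≤ ρ²=18; F_rep = 31·(-3,-3)/18² = (-0.2870,-0.2870)
F = F_att + ΣF_rep = (17.7130,-9.2870)
Δp = p'−p = (3.5426,-1.8574); α = Δx/Fx = (1913/540) / (1913/108) = 1/5
check: Δy/Fy = (-1003/540) / (-1003/108) = 1/5 ✓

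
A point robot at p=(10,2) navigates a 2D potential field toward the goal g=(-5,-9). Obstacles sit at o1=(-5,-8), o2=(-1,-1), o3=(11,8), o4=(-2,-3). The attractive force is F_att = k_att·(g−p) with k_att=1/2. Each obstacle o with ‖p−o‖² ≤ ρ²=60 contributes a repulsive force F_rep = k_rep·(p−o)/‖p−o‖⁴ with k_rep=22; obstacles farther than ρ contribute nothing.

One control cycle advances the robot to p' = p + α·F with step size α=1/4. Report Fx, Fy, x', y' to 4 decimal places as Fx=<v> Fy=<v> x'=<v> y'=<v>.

F_att = 1/2·(g−p) = 1/2·(-15,-11) = (-7.5000,-5.5000)
o1: d²=325 > ρ²=60 → inactive
o2: d²=130 > ρ²=60 → inactive
o3: d²=37 ≤ ρ²=60; F_rep = 22·(-1,-6)/37² = (-0.0161,-0.0964)
o4: d²=169 > ρ²=60 → inactive
F = F_att + ΣF_rep = (-7.5161,-5.5964)
p' = p + 1/4·F = (8.1210,0.6009)

Fx=-7.5161 Fy=-5.5964 x'=8.1210 y'=0.6009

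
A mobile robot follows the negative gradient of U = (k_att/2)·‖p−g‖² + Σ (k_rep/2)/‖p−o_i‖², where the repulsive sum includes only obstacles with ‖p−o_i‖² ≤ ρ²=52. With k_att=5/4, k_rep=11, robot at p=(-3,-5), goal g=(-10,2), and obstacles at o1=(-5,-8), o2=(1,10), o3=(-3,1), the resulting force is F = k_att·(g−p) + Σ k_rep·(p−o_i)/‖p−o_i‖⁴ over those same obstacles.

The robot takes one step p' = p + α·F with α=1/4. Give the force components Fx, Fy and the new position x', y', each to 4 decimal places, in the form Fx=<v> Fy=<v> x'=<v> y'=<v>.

Fx=-8.6198 Fy=8.8943 x'=-5.1550 y'=-2.7764

F_att = 5/4·(g−p) = 5/4·(-7,7) = (-8.7500,8.7500)
o1: d²=13 ≤ ρ²=52; F_rep = 11·(2,3)/13² = (0.1302,0.1953)
o2: d²=241 > ρ²=52 → inactive
o3: d²=36 ≤ ρ²=52; F_rep = 11·(0,-6)/36² = (0.0000,-0.0509)
F = F_att + ΣF_rep = (-8.6198,8.8943)
p' = p + 1/4·F = (-5.1550,-2.7764)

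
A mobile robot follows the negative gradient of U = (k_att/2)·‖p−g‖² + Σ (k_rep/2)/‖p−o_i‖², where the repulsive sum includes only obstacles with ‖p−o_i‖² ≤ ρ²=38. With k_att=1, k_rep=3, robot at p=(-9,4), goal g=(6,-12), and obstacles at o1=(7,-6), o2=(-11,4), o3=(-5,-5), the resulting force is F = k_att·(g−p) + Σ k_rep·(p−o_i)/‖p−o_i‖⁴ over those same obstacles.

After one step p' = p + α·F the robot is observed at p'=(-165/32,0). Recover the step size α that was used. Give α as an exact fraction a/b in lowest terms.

F_att = 1·(g−p) = 1·(15,-16) = (15.0000,-16.0000)
o1: d²=356 > ρ²=38 → inactive
o2: d²=4 ≤ ρ²=38; F_rep = 3·(2,0)/4² = (0.3750,0.0000)
o3: d²=97 > ρ²=38 → inactive
F = F_att + ΣF_rep = (15.3750,-16.0000)
Δp = p'−p = (3.8438,-4.0000); α = Δx/Fx = (123/32) / (123/8) = 1/4
check: Δy/Fy = (-4) / (-16) = 1/4 ✓

α = 1/4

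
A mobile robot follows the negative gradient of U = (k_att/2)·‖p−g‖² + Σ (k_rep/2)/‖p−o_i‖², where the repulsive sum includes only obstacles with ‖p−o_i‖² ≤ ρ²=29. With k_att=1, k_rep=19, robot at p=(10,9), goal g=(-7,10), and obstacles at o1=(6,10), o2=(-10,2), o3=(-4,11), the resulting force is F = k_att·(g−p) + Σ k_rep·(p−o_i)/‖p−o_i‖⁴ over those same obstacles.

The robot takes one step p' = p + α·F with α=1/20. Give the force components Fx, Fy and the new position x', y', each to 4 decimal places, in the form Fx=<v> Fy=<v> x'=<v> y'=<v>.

F_att = 1·(g−p) = 1·(-17,1) = (-17.0000,1.0000)
o1: d²=17 ≤ ρ²=29; F_rep = 19·(4,-1)/17² = (0.2630,-0.0657)
o2: d²=449 > ρ²=29 → inactive
o3: d²=200 > ρ²=29 → inactive
F = F_att + ΣF_rep = (-16.7370,0.9343)
p' = p + 1/20·F = (9.1631,9.0467)

Fx=-16.7370 Fy=0.9343 x'=9.1631 y'=9.0467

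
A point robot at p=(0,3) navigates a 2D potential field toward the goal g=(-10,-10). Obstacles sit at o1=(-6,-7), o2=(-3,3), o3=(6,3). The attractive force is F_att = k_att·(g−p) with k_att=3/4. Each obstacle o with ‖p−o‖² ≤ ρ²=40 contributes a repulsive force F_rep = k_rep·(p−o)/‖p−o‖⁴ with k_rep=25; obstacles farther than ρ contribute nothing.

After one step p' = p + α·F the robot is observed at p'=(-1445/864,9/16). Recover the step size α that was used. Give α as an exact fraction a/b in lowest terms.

α = 1/4

F_att = 3/4·(g−p) = 3/4·(-10,-13) = (-7.5000,-9.7500)
o1: d²=136 > ρ²=40 → inactive
o2: d²=9 ≤ ρ²=40; F_rep = 25·(3,0)/9² = (0.9259,0.0000)
o3: d²=36 ≤ ρ²=40; F_rep = 25·(-6,0)/36² = (-0.1157,0.0000)
F = F_att + ΣF_rep = (-6.6898,-9.7500)
Δp = p'−p = (-1.6725,-2.4375); α = Δx/Fx = (-1445/864) / (-1445/216) = 1/4
check: Δy/Fy = (-39/16) / (-39/4) = 1/4 ✓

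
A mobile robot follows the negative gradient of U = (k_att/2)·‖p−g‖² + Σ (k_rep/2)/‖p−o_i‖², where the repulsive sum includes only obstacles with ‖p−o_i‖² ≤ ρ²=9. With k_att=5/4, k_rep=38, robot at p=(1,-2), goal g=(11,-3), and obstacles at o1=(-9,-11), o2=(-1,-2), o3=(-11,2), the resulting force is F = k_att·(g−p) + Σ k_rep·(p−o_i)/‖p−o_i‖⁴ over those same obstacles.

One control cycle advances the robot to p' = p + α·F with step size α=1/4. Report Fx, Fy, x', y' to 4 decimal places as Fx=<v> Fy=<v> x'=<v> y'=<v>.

Fx=17.2500 Fy=-1.2500 x'=5.3125 y'=-2.3125

F_att = 5/4·(g−p) = 5/4·(10,-1) = (12.5000,-1.2500)
o1: d²=181 > ρ²=9 → inactive
o2: d²=4 ≤ ρ²=9; F_rep = 38·(2,0)/4² = (4.7500,0.0000)
o3: d²=160 > ρ²=9 → inactive
F = F_att + ΣF_rep = (17.2500,-1.2500)
p' = p + 1/4·F = (5.3125,-2.3125)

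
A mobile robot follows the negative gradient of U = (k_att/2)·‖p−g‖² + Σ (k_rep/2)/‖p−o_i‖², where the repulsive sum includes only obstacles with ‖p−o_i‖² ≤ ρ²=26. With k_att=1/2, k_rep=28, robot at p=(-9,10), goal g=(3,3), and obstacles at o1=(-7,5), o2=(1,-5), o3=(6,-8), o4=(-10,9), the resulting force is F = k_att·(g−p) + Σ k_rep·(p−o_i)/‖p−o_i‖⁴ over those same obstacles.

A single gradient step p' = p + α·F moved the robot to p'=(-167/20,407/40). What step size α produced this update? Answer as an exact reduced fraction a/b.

α = 1/20

F_att = 1/2·(g−p) = 1/2·(12,-7) = (6.0000,-3.5000)
o1: d²=29 > ρ²=26 → inactive
o2: d²=325 > ρ²=26 → inactive
o3: d²=549 > ρ²=26 → inactive
o4: d²=2 ≤ ρ²=26; F_rep = 28·(1,1)/2² = (7.0000,7.0000)
F = F_att + ΣF_rep = (13.0000,3.5000)
Δp = p'−p = (0.6500,0.1750); α = Δx/Fx = (13/20) / (13) = 1/20
check: Δy/Fy = (7/40) / (7/2) = 1/20 ✓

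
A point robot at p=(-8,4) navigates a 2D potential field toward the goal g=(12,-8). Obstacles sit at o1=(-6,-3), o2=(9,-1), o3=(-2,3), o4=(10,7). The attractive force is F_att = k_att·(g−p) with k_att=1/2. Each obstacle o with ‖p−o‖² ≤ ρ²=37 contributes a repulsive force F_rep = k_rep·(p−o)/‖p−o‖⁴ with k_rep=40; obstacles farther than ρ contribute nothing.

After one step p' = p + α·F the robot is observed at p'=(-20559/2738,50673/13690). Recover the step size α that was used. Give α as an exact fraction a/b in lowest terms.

F_att = 1/2·(g−p) = 1/2·(20,-12) = (10.0000,-6.0000)
o1: d²=53 > ρ²=37 → inactive
o2: d²=314 > ρ²=37 → inactive
o3: d²=37 ≤ ρ²=37; F_rep = 40·(-6,1)/37² = (-0.1753,0.0292)
o4: d²=333 > ρ²=37 → inactive
F = F_att + ΣF_rep = (9.8247,-5.9708)
Δp = p'−p = (0.4912,-0.2985); α = Δx/Fx = (1345/2738) / (13450/1369) = 1/20
check: Δy/Fy = (-4087/13690) / (-8174/1369) = 1/20 ✓

α = 1/20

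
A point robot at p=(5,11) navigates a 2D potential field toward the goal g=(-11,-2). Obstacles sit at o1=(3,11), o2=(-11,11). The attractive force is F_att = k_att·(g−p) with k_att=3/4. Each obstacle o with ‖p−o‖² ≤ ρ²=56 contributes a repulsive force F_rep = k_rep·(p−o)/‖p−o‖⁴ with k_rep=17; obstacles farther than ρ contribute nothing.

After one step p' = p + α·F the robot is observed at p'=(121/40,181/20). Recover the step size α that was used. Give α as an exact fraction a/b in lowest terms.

F_att = 3/4·(g−p) = 3/4·(-16,-13) = (-12.0000,-9.7500)
o1: d²=4 ≤ ρ²=56; F_rep = 17·(2,0)/4² = (2.1250,0.0000)
o2: d²=256 > ρ²=56 → inactive
F = F_att + ΣF_rep = (-9.8750,-9.7500)
Δp = p'−p = (-1.9750,-1.9500); α = Δx/Fx = (-79/40) / (-79/8) = 1/5
check: Δy/Fy = (-39/20) / (-39/4) = 1/5 ✓

α = 1/5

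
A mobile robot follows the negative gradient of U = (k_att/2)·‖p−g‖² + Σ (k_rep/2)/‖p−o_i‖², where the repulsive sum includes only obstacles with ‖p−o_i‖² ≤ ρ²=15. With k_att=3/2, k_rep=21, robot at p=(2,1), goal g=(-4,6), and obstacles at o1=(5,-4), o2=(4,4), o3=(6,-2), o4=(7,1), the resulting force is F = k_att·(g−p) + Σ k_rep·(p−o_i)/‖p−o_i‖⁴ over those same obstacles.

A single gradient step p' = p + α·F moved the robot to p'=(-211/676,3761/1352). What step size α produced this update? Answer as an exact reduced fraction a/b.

F_att = 3/2·(g−p) = 3/2·(-6,5) = (-9.0000,7.5000)
o1: d²=34 > ρ²=15 → inactive
o2: d²=13 ≤ ρ²=15; F_rep = 21·(-2,-3)/13² = (-0.2485,-0.3728)
o3: d²=25 > ρ²=15 → inactive
o4: d²=25 > ρ²=15 → inactive
F = F_att + ΣF_rep = (-9.2485,7.1272)
Δp = p'−p = (-2.3121,1.7818); α = Δx/Fx = (-1563/676) / (-1563/169) = 1/4
check: Δy/Fy = (2409/1352) / (2409/338) = 1/4 ✓

α = 1/4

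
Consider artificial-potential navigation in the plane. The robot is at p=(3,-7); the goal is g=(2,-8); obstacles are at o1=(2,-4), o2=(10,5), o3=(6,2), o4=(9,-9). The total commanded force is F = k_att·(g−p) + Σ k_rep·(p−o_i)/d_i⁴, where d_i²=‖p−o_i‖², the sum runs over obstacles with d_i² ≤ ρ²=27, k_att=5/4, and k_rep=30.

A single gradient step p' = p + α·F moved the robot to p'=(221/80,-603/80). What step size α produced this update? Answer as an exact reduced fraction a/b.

α = 1/4

F_att = 5/4·(g−p) = 5/4·(-1,-1) = (-1.2500,-1.2500)
o1: d²=10 ≤ ρ²=27; F_rep = 30·(1,-3)/10² = (0.3000,-0.9000)
o2: d²=193 > ρ²=27 → inactive
o3: d²=90 > ρ²=27 → inactive
o4: d²=40 > ρ²=27 → inactive
F = F_att + ΣF_rep = (-0.9500,-2.1500)
Δp = p'−p = (-0.2375,-0.5375); α = Δx/Fx = (-19/80) / (-19/20) = 1/4
check: Δy/Fy = (-43/80) / (-43/20) = 1/4 ✓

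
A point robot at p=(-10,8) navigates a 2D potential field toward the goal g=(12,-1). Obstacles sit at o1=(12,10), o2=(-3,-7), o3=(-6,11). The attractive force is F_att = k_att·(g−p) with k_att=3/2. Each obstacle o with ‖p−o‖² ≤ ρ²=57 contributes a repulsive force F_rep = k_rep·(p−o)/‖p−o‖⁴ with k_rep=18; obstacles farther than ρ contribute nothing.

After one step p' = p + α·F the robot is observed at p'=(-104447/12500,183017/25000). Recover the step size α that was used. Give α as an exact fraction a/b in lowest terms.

F_att = 3/2·(g−p) = 3/2·(22,-9) = (33.0000,-13.5000)
o1: d²=488 > ρ²=57 → inactive
o2: d²=274 > ρ²=57 → inactive
o3: d²=25 ≤ ρ²=57; F_rep = 18·(-4,-3)/25² = (-0.1152,-0.0864)
F = F_att + ΣF_rep = (32.8848,-13.5864)
Δp = p'−p = (1.6442,-0.6793); α = Δx/Fx = (20553/12500) / (20553/625) = 1/20
check: Δy/Fy = (-16983/25000) / (-16983/1250) = 1/20 ✓

α = 1/20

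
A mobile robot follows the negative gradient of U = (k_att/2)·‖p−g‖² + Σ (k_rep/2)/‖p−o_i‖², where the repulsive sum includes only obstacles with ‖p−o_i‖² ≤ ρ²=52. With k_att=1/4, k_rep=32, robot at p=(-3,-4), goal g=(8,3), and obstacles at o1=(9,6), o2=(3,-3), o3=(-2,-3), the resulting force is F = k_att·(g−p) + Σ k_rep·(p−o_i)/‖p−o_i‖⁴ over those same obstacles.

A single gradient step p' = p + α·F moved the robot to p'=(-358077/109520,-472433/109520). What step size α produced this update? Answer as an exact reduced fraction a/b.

α = 1/20

F_att = 1/4·(g−p) = 1/4·(11,7) = (2.7500,1.7500)
o1: d²=244 > ρ²=52 → inactive
o2: d²=37 ≤ ρ²=52; F_rep = 32·(-6,-1)/37² = (-0.1402,-0.0234)
o3: d²=2 ≤ ρ²=52; F_rep = 32·(-1,-1)/2² = (-8.0000,-8.0000)
F = F_att + ΣF_rep = (-5.3902,-6.2734)
Δp = p'−p = (-0.2695,-0.3137); α = Δx/Fx = (-29517/109520) / (-29517/5476) = 1/20
check: Δy/Fy = (-34353/109520) / (-34353/5476) = 1/20 ✓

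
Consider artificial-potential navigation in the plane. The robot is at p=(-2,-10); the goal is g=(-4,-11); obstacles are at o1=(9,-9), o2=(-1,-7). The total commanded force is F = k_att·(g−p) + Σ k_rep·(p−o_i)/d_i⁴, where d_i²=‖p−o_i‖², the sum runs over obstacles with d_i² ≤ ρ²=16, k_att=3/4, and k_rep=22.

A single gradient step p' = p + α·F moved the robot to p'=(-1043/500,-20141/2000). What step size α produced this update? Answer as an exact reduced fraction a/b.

F_att = 3/4·(g−p) = 3/4·(-2,-1) = (-1.5000,-0.7500)
o1: d²=122 > ρ²=16 → inactive
o2: d²=10 ≤ ρ²=16; F_rep = 22·(-1,-3)/10² = (-0.2200,-0.6600)
F = F_att + ΣF_rep = (-1.7200,-1.4100)
Δp = p'−p = (-0.0860,-0.0705); α = Δx/Fx = (-43/500) / (-43/25) = 1/20
check: Δy/Fy = (-141/2000) / (-141/100) = 1/20 ✓

α = 1/20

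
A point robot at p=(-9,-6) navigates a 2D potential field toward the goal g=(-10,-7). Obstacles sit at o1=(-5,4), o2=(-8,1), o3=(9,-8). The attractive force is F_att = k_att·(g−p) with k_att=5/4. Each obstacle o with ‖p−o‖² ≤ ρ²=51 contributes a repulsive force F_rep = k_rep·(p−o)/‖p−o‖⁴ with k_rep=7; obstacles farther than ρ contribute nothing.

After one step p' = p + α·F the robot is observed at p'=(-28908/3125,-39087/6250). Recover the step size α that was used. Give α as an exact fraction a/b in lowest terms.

α = 1/5

F_att = 5/4·(g−p) = 5/4·(-1,-1) = (-1.2500,-1.2500)
o1: d²=116 > ρ²=51 → inactive
o2: d²=50 ≤ ρ²=51; F_rep = 7·(-1,-7)/50² = (-0.0028,-0.0196)
o3: d²=328 > ρ²=51 → inactive
F = F_att + ΣF_rep = (-1.2528,-1.2696)
Δp = p'−p = (-0.2506,-0.2539); α = Δx/Fx = (-783/3125) / (-783/625) = 1/5
check: Δy/Fy = (-1587/6250) / (-1587/1250) = 1/5 ✓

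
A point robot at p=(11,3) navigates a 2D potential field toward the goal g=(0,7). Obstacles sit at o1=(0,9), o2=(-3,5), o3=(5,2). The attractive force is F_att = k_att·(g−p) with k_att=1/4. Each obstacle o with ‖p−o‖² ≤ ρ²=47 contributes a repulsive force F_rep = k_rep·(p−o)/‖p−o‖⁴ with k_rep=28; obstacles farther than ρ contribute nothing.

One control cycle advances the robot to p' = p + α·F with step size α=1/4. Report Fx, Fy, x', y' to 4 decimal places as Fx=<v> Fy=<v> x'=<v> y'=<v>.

F_att = 1/4·(g−p) = 1/4·(-11,4) = (-2.7500,1.0000)
o1: d²=157 > ρ²=47 → inactive
o2: d²=200 > ρ²=47 → inactive
o3: d²=37 ≤ ρ²=47; F_rep = 28·(6,1)/37² = (0.1227,0.0205)
F = F_att + ΣF_rep = (-2.6273,1.0205)
p' = p + 1/4·F = (10.3432,3.2551)

Fx=-2.6273 Fy=1.0205 x'=10.3432 y'=3.2551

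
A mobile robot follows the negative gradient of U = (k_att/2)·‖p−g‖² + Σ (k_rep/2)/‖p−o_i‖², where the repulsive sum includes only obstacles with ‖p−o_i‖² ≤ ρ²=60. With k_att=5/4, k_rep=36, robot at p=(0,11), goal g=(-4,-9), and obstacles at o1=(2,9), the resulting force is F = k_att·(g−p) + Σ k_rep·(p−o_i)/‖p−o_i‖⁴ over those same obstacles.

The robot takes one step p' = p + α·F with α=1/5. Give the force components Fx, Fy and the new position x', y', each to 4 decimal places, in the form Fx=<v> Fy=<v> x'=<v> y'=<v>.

F_att = 5/4·(g−p) = 5/4·(-4,-20) = (-5.0000,-25.0000)
o1: d²=8 ≤ ρ²=60; F_rep = 36·(-2,2)/8² = (-1.1250,1.1250)
F = F_att + ΣF_rep = (-6.1250,-23.8750)
p' = p + 1/5·F = (-1.2250,6.2250)

Fx=-6.1250 Fy=-23.8750 x'=-1.2250 y'=6.2250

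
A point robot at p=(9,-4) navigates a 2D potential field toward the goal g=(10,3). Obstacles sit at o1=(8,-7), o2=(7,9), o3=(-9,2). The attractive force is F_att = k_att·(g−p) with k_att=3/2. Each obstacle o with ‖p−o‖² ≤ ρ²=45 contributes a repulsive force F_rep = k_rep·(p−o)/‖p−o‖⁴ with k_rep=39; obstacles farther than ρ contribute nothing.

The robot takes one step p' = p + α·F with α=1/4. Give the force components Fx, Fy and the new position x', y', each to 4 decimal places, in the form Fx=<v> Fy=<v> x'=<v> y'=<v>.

Fx=1.8900 Fy=11.6700 x'=9.4725 y'=-1.0825

F_att = 3/2·(g−p) = 3/2·(1,7) = (1.5000,10.5000)
o1: d²=10 ≤ ρ²=45; F_rep = 39·(1,3)/10² = (0.3900,1.1700)
o2: d²=173 > ρ²=45 → inactive
o3: d²=360 > ρ²=45 → inactive
F = F_att + ΣF_rep = (1.8900,11.6700)
p' = p + 1/4·F = (9.4725,-1.0825)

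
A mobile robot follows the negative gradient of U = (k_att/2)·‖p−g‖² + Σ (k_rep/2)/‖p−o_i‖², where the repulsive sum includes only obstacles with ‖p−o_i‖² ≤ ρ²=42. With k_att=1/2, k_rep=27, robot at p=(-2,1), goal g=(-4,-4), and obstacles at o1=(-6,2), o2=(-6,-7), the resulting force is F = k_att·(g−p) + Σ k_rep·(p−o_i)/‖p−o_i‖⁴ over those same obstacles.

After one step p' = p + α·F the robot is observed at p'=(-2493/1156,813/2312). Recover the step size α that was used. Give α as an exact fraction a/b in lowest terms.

F_att = 1/2·(g−p) = 1/2·(-2,-5) = (-1.0000,-2.5000)
o1: d²=17 ≤ ρ²=42; F_rep = 27·(4,-1)/17² = (0.3737,-0.0934)
o2: d²=80 > ρ²=42 → inactive
F = F_att + ΣF_rep = (-0.6263,-2.5934)
Δp = p'−p = (-0.1566,-0.6484); α = Δx/Fx = (-181/1156) / (-181/289) = 1/4
check: Δy/Fy = (-1499/2312) / (-1499/578) = 1/4 ✓

α = 1/4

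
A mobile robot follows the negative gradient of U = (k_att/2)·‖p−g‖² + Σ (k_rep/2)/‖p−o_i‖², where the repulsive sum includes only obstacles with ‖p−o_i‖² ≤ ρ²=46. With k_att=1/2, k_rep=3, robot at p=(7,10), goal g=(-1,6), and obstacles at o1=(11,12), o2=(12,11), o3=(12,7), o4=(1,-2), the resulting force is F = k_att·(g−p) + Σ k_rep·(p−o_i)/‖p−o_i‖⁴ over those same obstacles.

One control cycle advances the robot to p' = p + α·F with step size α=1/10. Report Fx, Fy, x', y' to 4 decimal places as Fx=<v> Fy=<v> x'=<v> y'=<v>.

Fx=-4.0652 Fy=-2.0117 x'=6.5935 y'=9.7988

F_att = 1/2·(g−p) = 1/2·(-8,-4) = (-4.0000,-2.0000)
o1: d²=20 ≤ ρ²=46; F_rep = 3·(-4,-2)/20² = (-0.0300,-0.0150)
o2: d²=26 ≤ ρ²=46; F_rep = 3·(-5,-1)/26² = (-0.0222,-0.0044)
o3: d²=34 ≤ ρ²=46; F_rep = 3·(-5,3)/34² = (-0.0130,0.0078)
o4: d²=180 > ρ²=46 → inactive
F = F_att + ΣF_rep = (-4.0652,-2.0117)
p' = p + 1/10·F = (6.5935,9.7988)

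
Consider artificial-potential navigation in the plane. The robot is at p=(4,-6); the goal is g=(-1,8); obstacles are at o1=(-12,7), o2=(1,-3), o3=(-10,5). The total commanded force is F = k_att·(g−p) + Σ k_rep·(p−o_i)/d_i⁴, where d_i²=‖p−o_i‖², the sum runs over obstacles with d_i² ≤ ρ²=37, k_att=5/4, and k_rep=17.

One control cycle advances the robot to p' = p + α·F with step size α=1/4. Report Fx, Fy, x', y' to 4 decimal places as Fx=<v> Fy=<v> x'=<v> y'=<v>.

F_att = 5/4·(g−p) = 5/4·(-5,14) = (-6.2500,17.5000)
o1: d²=425 > ρ²=37 → inactive
o2: d²=18 ≤ ρ²=37; F_rep = 17·(3,-3)/18² = (0.1574,-0.1574)
o3: d²=317 > ρ²=37 → inactive
F = F_att + ΣF_rep = (-6.0926,17.3426)
p' = p + 1/4·F = (2.4769,-1.6644)

Fx=-6.0926 Fy=17.3426 x'=2.4769 y'=-1.6644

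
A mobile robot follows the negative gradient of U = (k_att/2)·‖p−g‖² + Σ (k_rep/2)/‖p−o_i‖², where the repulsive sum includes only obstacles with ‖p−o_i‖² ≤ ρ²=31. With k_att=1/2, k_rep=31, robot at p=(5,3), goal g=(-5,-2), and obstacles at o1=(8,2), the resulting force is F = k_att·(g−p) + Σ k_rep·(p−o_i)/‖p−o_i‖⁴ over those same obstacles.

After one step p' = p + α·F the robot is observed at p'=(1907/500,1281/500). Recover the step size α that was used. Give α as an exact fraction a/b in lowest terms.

α = 1/5

F_att = 1/2·(g−p) = 1/2·(-10,-5) = (-5.0000,-2.5000)
o1: d²=10 ≤ ρ²=31; F_rep = 31·(-3,1)/10² = (-0.9300,0.3100)
F = F_att + ΣF_rep = (-5.9300,-2.1900)
Δp = p'−p = (-1.1860,-0.4380); α = Δx/Fx = (-593/500) / (-593/100) = 1/5
check: Δy/Fy = (-219/500) / (-219/100) = 1/5 ✓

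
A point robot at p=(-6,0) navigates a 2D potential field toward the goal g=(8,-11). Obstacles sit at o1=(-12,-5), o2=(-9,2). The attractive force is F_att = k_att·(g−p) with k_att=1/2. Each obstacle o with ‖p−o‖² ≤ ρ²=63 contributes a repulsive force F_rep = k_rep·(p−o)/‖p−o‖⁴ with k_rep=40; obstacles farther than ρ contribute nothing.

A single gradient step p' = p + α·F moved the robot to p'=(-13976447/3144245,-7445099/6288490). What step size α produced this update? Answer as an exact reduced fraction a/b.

α = 1/5

F_att = 1/2·(g−p) = 1/2·(14,-11) = (7.0000,-5.5000)
o1: d²=61 ≤ ρ²=63; F_rep = 40·(6,5)/61² = (0.0645,0.0537)
o2: d²=13 ≤ ρ²=63; F_rep = 40·(3,-2)/13² = (0.7101,-0.4734)
F = F_att + ΣF_rep = (7.7746,-5.9196)
Δp = p'−p = (1.5549,-1.1839); α = Δx/Fx = (4889023/3144245) / (4889023/628849) = 1/5
check: Δy/Fy = (-7445099/6288490) / (-7445099/1257698) = 1/5 ✓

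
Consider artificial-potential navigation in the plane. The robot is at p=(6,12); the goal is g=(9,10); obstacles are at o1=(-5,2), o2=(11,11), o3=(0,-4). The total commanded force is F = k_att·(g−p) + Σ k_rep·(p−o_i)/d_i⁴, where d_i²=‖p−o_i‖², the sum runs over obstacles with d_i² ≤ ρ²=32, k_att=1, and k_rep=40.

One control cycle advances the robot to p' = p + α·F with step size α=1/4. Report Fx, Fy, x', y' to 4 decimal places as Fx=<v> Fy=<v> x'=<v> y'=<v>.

F_att = 1·(g−p) = 1·(3,-2) = (3.0000,-2.0000)
o1: d²=221 > ρ²=32 → inactive
o2: d²=26 ≤ ρ²=32; F_rep = 40·(-5,1)/26² = (-0.2959,0.0592)
o3: d²=292 > ρ²=32 → inactive
F = F_att + ΣF_rep = (2.7041,-1.9408)
p' = p + 1/4·F = (6.6760,11.5148)

Fx=2.7041 Fy=-1.9408 x'=6.6760 y'=11.5148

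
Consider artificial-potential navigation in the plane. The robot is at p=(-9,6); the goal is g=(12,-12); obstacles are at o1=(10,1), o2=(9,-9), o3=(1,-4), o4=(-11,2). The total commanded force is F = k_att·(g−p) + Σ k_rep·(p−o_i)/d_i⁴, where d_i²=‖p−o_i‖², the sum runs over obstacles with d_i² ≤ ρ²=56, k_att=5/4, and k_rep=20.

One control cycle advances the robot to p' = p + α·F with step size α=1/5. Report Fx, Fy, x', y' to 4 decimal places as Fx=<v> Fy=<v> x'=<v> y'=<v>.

F_att = 5/4·(g−p) = 5/4·(21,-18) = (26.2500,-22.5000)
o1: d²=386 > ρ²=56 → inactive
o2: d²=549 > ρ²=56 → inactive
o3: d²=200 > ρ²=56 → inactive
o4: d²=20 ≤ ρ²=56; F_rep = 20·(2,4)/20² = (0.1000,0.2000)
F = F_att + ΣF_rep = (26.3500,-22.3000)
p' = p + 1/5·F = (-3.7300,1.5400)

Fx=26.3500 Fy=-22.3000 x'=-3.7300 y'=1.5400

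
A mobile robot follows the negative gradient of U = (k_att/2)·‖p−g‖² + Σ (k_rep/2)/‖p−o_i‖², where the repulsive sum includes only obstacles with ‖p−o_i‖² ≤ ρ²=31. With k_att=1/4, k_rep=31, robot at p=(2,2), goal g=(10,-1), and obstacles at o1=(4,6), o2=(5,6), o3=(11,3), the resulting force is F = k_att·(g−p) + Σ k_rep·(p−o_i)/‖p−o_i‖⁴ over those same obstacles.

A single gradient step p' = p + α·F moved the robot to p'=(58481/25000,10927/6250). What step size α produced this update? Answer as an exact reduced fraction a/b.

F_att = 1/4·(g−p) = 1/4·(8,-3) = (2.0000,-0.7500)
o1: d²=20 ≤ ρ²=31; F_rep = 31·(-2,-4)/20² = (-0.1550,-0.3100)
o2: d²=25 ≤ ρ²=31; F_rep = 31·(-3,-4)/25² = (-0.1488,-0.1984)
o3: d²=82 > ρ²=31 → inactive
F = F_att + ΣF_rep = (1.6962,-1.2584)
Δp = p'−p = (0.3392,-0.2517); α = Δx/Fx = (8481/25000) / (8481/5000) = 1/5
check: Δy/Fy = (-1573/6250) / (-1573/1250) = 1/5 ✓

α = 1/5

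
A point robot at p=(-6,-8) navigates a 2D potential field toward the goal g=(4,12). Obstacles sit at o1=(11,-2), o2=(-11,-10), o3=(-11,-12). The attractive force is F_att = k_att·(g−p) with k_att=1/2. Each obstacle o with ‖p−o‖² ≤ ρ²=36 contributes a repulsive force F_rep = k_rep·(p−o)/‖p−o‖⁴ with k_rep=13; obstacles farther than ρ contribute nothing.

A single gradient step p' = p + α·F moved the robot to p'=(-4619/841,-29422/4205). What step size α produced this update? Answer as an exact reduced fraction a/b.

α = 1/10

F_att = 1/2·(g−p) = 1/2·(10,20) = (5.0000,10.0000)
o1: d²=325 > ρ²=36 → inactive
o2: d²=29 ≤ ρ²=36; F_rep = 13·(5,2)/29² = (0.0773,0.0309)
o3: d²=41 > ρ²=36 → inactive
F = F_att + ΣF_rep = (5.0773,10.0309)
Δp = p'−p = (0.5077,1.0031); α = Δx/Fx = (427/841) / (4270/841) = 1/10
check: Δy/Fy = (4218/4205) / (8436/841) = 1/10 ✓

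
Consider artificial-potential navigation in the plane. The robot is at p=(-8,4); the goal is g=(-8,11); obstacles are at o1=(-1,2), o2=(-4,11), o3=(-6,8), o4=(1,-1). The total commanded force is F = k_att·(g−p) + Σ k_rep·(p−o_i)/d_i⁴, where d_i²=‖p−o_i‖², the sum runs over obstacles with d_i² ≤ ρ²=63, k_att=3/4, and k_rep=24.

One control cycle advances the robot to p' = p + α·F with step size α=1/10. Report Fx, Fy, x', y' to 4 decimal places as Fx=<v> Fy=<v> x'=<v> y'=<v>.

Fx=-0.1798 Fy=5.0271 x'=-8.0180 y'=4.5027

F_att = 3/4·(g−p) = 3/4·(0,7) = (0.0000,5.2500)
o1: d²=53 ≤ ρ²=63; F_rep = 24·(-7,2)/53² = (-0.0598,0.0171)
o2: d²=65 > ρ²=63 → inactive
o3: d²=20 ≤ ρ²=63; F_rep = 24·(-2,-4)/20² = (-0.1200,-0.2400)
o4: d²=106 > ρ²=63 → inactive
F = F_att + ΣF_rep = (-0.1798,5.0271)
p' = p + 1/10·F = (-8.0180,4.5027)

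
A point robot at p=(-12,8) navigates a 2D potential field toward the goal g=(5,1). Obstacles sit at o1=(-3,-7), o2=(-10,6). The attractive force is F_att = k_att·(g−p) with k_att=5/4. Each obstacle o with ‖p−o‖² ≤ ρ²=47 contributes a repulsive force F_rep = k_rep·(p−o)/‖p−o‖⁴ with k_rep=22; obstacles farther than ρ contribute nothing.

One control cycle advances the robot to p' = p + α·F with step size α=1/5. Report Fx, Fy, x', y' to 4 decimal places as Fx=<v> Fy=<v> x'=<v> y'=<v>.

F_att = 5/4·(g−p) = 5/4·(17,-7) = (21.2500,-8.7500)
o1: d²=306 > ρ²=47 → inactive
o2: d²=8 ≤ ρ²=47; F_rep = 22·(-2,2)/8² = (-0.6875,0.6875)
F = F_att + ΣF_rep = (20.5625,-8.0625)
p' = p + 1/5·F = (-7.8875,6.3875)

Fx=20.5625 Fy=-8.0625 x'=-7.8875 y'=6.3875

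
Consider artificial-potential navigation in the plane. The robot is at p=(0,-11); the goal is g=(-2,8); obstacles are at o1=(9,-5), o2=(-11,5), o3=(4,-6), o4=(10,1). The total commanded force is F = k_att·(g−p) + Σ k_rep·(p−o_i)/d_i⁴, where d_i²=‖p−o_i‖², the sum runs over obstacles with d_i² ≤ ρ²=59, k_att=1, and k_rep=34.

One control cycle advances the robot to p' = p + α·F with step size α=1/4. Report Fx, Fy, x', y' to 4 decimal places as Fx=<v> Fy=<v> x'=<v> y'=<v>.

F_att = 1·(g−p) = 1·(-2,19) = (-2.0000,19.0000)
o1: d²=117 > ρ²=59 → inactive
o2: d²=377 > ρ²=59 → inactive
o3: d²=41 ≤ ρ²=59; F_rep = 34·(-4,-5)/41² = (-0.0809,-0.1011)
o4: d²=244 > ρ²=59 → inactive
F = F_att + ΣF_rep = (-2.0809,18.8989)
p' = p + 1/4·F = (-0.5202,-6.2753)

Fx=-2.0809 Fy=18.8989 x'=-0.5202 y'=-6.2753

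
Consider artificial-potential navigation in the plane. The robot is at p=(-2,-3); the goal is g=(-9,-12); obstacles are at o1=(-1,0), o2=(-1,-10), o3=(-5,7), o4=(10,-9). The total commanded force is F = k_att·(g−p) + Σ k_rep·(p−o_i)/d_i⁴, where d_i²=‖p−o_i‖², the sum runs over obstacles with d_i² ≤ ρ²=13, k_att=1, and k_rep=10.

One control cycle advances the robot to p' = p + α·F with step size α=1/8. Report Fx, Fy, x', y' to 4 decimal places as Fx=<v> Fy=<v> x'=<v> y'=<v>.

F_att = 1·(g−p) = 1·(-7,-9) = (-7.0000,-9.0000)
o1: d²=10 ≤ ρ²=13; F_rep = 10·(-1,-3)/10² = (-0.1000,-0.3000)
o2: d²=50 > ρ²=13 → inactive
o3: d²=109 > ρ²=13 → inactive
o4: d²=180 > ρ²=13 → inactive
F = F_att + ΣF_rep = (-7.1000,-9.3000)
p' = p + 1/8·F = (-2.8875,-4.1625)

Fx=-7.1000 Fy=-9.3000 x'=-2.8875 y'=-4.1625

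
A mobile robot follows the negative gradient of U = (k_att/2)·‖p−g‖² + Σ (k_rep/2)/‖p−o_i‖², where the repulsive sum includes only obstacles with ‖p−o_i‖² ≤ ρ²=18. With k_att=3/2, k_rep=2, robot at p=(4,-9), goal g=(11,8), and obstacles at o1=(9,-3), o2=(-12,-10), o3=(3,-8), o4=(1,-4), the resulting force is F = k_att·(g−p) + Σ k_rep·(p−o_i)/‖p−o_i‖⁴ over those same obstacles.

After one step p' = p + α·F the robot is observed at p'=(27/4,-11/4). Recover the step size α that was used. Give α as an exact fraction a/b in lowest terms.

F_att = 3/2·(g−p) = 3/2·(7,17) = (10.5000,25.5000)
o1: d²=61 > ρ²=18 → inactive
o2: d²=257 > ρ²=18 → inactive
o3: d²=2 ≤ ρ²=18; F_rep = 2·(1,-1)/2² = (0.5000,-0.5000)
o4: d²=34 > ρ²=18 → inactive
F = F_att + ΣF_rep = (11.0000,25.0000)
Δp = p'−p = (2.7500,6.2500); α = Δx/Fx = (11/4) / (11) = 1/4
check: Δy/Fy = (25/4) / (25) = 1/4 ✓

α = 1/4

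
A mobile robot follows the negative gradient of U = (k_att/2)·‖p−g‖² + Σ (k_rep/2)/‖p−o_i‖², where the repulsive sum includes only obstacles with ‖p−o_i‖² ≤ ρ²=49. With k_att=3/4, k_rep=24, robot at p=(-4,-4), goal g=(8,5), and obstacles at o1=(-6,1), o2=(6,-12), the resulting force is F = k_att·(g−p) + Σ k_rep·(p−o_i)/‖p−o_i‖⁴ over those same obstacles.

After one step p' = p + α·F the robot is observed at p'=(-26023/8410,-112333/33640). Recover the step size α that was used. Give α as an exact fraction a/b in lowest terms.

F_att = 3/4·(g−p) = 3/4·(12,9) = (9.0000,6.7500)
o1: d²=29 ≤ ρ²=49; F_rep = 24·(2,-5)/29² = (0.0571,-0.1427)
o2: d²=164 > ρ²=49 → inactive
F = F_att + ΣF_rep = (9.0571,6.6073)
Δp = p'−p = (0.9057,0.6607); α = Δx/Fx = (7617/8410) / (7617/841) = 1/10
check: Δy/Fy = (22227/33640) / (22227/3364) = 1/10 ✓

α = 1/10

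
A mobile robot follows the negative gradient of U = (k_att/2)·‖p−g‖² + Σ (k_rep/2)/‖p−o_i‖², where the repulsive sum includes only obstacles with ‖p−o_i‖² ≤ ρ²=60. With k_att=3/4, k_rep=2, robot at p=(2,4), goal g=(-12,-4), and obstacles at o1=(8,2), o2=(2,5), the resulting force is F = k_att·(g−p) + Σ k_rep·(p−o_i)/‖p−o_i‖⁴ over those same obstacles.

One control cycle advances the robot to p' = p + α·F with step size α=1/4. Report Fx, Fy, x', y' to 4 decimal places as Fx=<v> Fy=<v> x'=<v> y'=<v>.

F_att = 3/4·(g−p) = 3/4·(-14,-8) = (-10.5000,-6.0000)
o1: d²=40 ≤ ρ²=60; F_rep = 2·(-6,2)/40² = (-0.0075,0.0025)
o2: d²=1 ≤ ρ²=60; F_rep = 2·(0,-1)/1² = (0.0000,-2.0000)
F = F_att + ΣF_rep = (-10.5075,-7.9975)
p' = p + 1/4·F = (-0.6269,2.0006)

Fx=-10.5075 Fy=-7.9975 x'=-0.6269 y'=2.0006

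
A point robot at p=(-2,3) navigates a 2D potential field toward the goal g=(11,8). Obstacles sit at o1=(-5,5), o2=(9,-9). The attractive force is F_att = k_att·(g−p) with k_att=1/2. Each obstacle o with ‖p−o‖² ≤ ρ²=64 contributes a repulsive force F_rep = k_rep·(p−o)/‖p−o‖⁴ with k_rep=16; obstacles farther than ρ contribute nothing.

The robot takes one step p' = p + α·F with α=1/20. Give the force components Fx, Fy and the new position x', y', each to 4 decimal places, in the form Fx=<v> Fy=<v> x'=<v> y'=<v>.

Fx=6.7840 Fy=2.3107 x'=-1.6608 y'=3.1155

F_att = 1/2·(g−p) = 1/2·(13,5) = (6.5000,2.5000)
o1: d²=13 ≤ ρ²=64; F_rep = 16·(3,-2)/13² = (0.2840,-0.1893)
o2: d²=265 > ρ²=64 → inactive
F = F_att + ΣF_rep = (6.7840,2.3107)
p' = p + 1/20·F = (-1.6608,3.1155)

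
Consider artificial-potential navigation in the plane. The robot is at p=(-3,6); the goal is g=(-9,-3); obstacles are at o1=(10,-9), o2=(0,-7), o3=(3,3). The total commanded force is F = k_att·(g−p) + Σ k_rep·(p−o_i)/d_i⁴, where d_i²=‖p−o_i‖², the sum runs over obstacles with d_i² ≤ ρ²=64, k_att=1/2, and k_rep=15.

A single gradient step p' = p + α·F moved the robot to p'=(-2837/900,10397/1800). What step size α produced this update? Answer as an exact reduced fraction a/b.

F_att = 1/2·(g−p) = 1/2·(-6,-9) = (-3.0000,-4.5000)
o1: d²=394 > ρ²=64 → inactive
o2: d²=178 > ρ²=64 → inactive
o3: d²=45 ≤ ρ²=64; F_rep = 15·(-6,3)/45² = (-0.0444,0.0222)
F = F_att + ΣF_rep = (-3.0444,-4.4778)
Δp = p'−p = (-0.1522,-0.2239); α = Δx/Fx = (-137/900) / (-137/45) = 1/20
check: Δy/Fy = (-403/1800) / (-403/90) = 1/20 ✓

α = 1/20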